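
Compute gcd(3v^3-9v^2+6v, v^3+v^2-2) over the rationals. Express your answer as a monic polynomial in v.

v-1

Repeated division with remainder:
  3v^3-9v^2+6v = (3)(v^3+v^2-2) + (-12v^2+6v+6)
  v^3+v^2-2 = (-(1/12)v-1/8)(-12v^2+6v+6) + ((5/4)v-5/4)
  -12v^2+6v+6 = (-(48/5)v-24/5)((5/4)v-5/4) + (0)
Last nonzero remainder: (5/4)v-5/4. Dividing through by 5/4 gives the monic gcd v-1.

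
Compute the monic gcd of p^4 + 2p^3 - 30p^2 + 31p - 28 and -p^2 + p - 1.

p^2 - p + 1

Repeated division with remainder:
  p^4 + 2p^3 - 30p^2 + 31p - 28 = (-p^2 - 3p + 28)(-p^2 + p - 1) + (0)
Last nonzero remainder: -p^2 + p - 1. Dividing through by -1 gives the monic gcd p^2 - p + 1.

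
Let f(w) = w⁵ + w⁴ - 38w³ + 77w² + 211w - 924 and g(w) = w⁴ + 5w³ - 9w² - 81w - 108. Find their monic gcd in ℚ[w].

w² - w - 12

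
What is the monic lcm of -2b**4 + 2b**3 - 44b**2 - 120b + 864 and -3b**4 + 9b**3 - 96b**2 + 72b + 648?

Apply the Euclidean algorithm:
  -2b**4 + 2b**3 - 44b**2 - 120b + 864 = (2/3)(-3b**4 + 9b**3 - 96b**2 + 72b + 648) + (-4b**3 + 20b**2 - 168b + 432)
  -3b**4 + 9b**3 - 96b**2 + 72b + 648 = ((3/4)b + 3/2)(-4b**3 + 20b**2 - 168b + 432) + (0)
Last nonzero remainder: -4b**3 + 20b**2 - 168b + 432. Dividing through by -4 gives the monic gcd b**3 - 5b**2 + 42b - 108.
Then lcm(f, g) = f·g / gcd(f, g); expanding and making the result monic gives the answer.

b**5 + b**4 + 20b**3 + 104b**2 - 312b - 864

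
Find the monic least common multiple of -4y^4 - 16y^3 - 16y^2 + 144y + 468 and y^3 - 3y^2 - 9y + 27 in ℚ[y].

y^5 + y^4 - 8y^3 - 48y^2 - 9y + 351

By polynomial division,
  -4y^4 - 16y^3 - 16y^2 + 144y + 468 = (-4y - 28)(y^3 - 3y^2 - 9y + 27) + (-136y^2 + 1224)
  y^3 - 3y^2 - 9y + 27 = (-(1/136)y + 3/136)(-136y^2 + 1224) + (0)
Last nonzero remainder: -136y^2 + 1224. Dividing through by -136 gives the monic gcd y^2 - 9.
Then lcm(f, g) = f·g / gcd(f, g); expanding and making the result monic gives the answer.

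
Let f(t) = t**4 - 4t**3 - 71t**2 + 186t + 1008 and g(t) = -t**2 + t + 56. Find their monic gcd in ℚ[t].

t**2 - t - 56

By polynomial division,
  t**4 - 4t**3 - 71t**2 + 186t + 1008 = (-t**2 + 3t + 18)(-t**2 + t + 56) + (0)
Last nonzero remainder: -t**2 + t + 56. Dividing through by -1 gives the monic gcd t**2 - t - 56.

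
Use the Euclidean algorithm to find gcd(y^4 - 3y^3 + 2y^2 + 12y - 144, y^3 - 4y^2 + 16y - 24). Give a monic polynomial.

Apply the Euclidean algorithm:
  y^4 - 3y^3 + 2y^2 + 12y - 144 = (y + 1)(y^3 - 4y^2 + 16y - 24) + (-10y^2 + 20y - 120)
  y^3 - 4y^2 + 16y - 24 = (-(1/10)y + 1/5)(-10y^2 + 20y - 120) + (0)
Last nonzero remainder: -10y^2 + 20y - 120. Dividing through by -10 gives the monic gcd y^2 - 2y + 12.

y^2 - 2y + 12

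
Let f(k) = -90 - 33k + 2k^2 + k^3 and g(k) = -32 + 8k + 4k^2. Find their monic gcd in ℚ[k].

1

By polynomial division,
  k^3 + 2k^2 - 33k - 90 = ((1/4)k)(4k^2 + 8k - 32) + (-25k - 90)
  4k^2 + 8k - 32 = (-(4/25)k + 32/125)(-25k - 90) + (-224/25)
  -25k - 90 = ((625/224)k + 1125/112)(-224/25) + (0)
The last nonzero remainder is the constant -224/25, so the polynomials are coprime and gcd = 1.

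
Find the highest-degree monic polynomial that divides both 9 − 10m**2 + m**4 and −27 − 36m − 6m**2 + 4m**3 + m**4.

Apply the Euclidean algorithm:
  m**4 − 10m**2 + 9 = (m**4 + 4m**3 − 6m**2 − 36m − 27) + (−4m**3 − 4m**2 + 36m + 36)
  m**4 + 4m**3 − 6m**2 − 36m − 27 = (−(1/4)m − 3/4)(−4m**3 − 4m**2 + 36m + 36) + (0)
Last nonzero remainder: −4m**3 − 4m**2 + 36m + 36. Dividing through by −4 gives the monic gcd m**3 + m**2 − 9m − 9.

−9 − 9m + m**2 + m**3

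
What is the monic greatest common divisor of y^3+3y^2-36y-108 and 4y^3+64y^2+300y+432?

Repeated division with remainder:
  y^3+3y^2-36y-108 = (1/4)(4y^3+64y^2+300y+432) + (-13y^2-111y-216)
  4y^3+64y^2+300y+432 = (-(4/13)y-388/169)(-13y^2-111y-216) + (-(3600/169)y-10800/169)
  -13y^2-111y-216 = ((2197/3600)y+169/50)(-(3600/169)y-10800/169) + (0)
Last nonzero remainder: -(3600/169)y-10800/169. Dividing through by -3600/169 gives the monic gcd y+3.

y+3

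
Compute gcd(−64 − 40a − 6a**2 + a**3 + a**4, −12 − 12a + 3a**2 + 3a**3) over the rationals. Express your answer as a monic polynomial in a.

By polynomial division,
  a**4 + a**3 − 6a**2 − 40a − 64 = ((1/3)a)(3a**3 + 3a**2 − 12a − 12) + (−2a**2 − 36a − 64)
  3a**3 + 3a**2 − 12a − 12 = (−(3/2)a + 51/2)(−2a**2 − 36a − 64) + (810a + 1620)
  −2a**2 − 36a − 64 = (−(1/405)a − 16/405)(810a + 1620) + (0)
Last nonzero remainder: 810a + 1620. Dividing through by 810 gives the monic gcd a + 2.

2 + a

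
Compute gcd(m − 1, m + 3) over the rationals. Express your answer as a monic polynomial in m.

Repeated division with remainder:
  m − 1 = (m + 3) + (−4)
  m + 3 = (−(1/4)m − 3/4)(−4) + (0)
The last nonzero remainder is the constant −4, so the polynomials are coprime and gcd = 1.

1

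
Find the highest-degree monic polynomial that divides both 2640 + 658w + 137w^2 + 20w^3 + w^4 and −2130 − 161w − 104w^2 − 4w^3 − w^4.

Apply the Euclidean algorithm:
  w^4 + 20w^3 + 137w^2 + 658w + 2640 = (−1)(−w^4 − 4w^3 − 104w^2 − 161w − 2130) + (16w^3 + 33w^2 + 497w + 510)
  −w^4 − 4w^3 − 104w^2 − 161w − 2130 = (−(1/16)w − 31/256)(16w^3 + 33w^2 + 497w + 510) + (−(17649/256)w^2 − (17649/256)w − 264735/128)
  16w^3 + 33w^2 + 497w + 510 = (−(4096/17649)w − 4352/17649)(−(17649/256)w^2 − (17649/256)w − 264735/128) + (0)
Last nonzero remainder: −(17649/256)w^2 − (17649/256)w − 264735/128. Dividing through by −17649/256 gives the monic gcd w^2 + w + 30.

30 + w + w^2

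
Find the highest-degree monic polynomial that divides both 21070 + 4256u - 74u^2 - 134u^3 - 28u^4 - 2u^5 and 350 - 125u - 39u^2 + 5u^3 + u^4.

-35 + 2u + u^2

Apply the Euclidean algorithm:
  -2u^5 - 28u^4 - 134u^3 - 74u^2 + 4256u + 21070 = (-2u - 18)(u^4 + 5u^3 - 39u^2 - 125u + 350) + (-122u^3 - 1026u^2 + 2706u + 27370)
  u^4 + 5u^3 - 39u^2 - 125u + 350 = (-(1/122)u + 104/3721)(-122u^3 - 1026u^2 + 2706u + 27370) + ((44118/3721)u^2 + (88236/3721)u - 1544130/3721)
  -122u^3 - 1026u^2 + 2706u + 27370 = (-(226981/22059)u - 1454911/22059)((44118/3721)u^2 + (88236/3721)u - 1544130/3721) + (0)
Last nonzero remainder: (44118/3721)u^2 + (88236/3721)u - 1544130/3721. Dividing through by 44118/3721 gives the monic gcd u^2 + 2u - 35.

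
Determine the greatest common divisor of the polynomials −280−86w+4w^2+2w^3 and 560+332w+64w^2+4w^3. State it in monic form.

20+9w+w^2

Repeated division with remainder:
  2w^3+4w^2−86w−280 = (1/2)(4w^3+64w^2+332w+560) + (−28w^2−252w−560)
  4w^3+64w^2+332w+560 = (−(1/7)w−1)(−28w^2−252w−560) + (0)
Last nonzero remainder: −28w^2−252w−560. Dividing through by −28 gives the monic gcd w^2+9w+20.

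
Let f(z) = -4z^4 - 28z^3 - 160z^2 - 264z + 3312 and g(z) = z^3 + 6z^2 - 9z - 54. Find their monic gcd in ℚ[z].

z^2 + 3z - 18

Euclidean algorithm in ℚ[z]:
  -4z^4 - 28z^3 - 160z^2 - 264z + 3312 = (-4z - 4)(z^3 + 6z^2 - 9z - 54) + (-172z^2 - 516z + 3096)
  z^3 + 6z^2 - 9z - 54 = (-(1/172)z - 3/172)(-172z^2 - 516z + 3096) + (0)
Last nonzero remainder: -172z^2 - 516z + 3096. Dividing through by -172 gives the monic gcd z^2 + 3z - 18.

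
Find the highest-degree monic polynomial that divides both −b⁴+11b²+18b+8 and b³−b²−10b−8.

By polynomial division,
  −b⁴+11b²+18b+8 = (−b−1)(b³−b²−10b−8) + (0)
The last nonzero remainder b³−b²−10b−8 is already monic.

b³−b²−10b−8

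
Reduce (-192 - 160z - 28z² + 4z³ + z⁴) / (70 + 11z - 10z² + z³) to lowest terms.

Repeated division with remainder:
  z⁴ + 4z³ - 28z² - 160z - 192 = (z + 14)(z³ - 10z² + 11z + 70) + (101z² - 384z - 1172)
  z³ - 10z² + 11z + 70 = ((1/101)z - 626/10201)(101z² - 384z - 1172) + (-(9801/10201)z - 19602/10201)
  101z² - 384z - 1172 = (-(1030301/9801)z + 5977786/9801)(-(9801/10201)z - 19602/10201) + (0)
Last nonzero remainder: -(9801/10201)z - 19602/10201. Dividing through by -9801/10201 gives the monic gcd z + 2.
Cancel z + 2 from numerator and denominator to get the reduced form.

(-96 - 32z + 2z² + z³)/(35 - 12z + z²)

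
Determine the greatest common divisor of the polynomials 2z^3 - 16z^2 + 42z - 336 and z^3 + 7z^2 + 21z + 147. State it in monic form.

Repeated division with remainder:
  2z^3 - 16z^2 + 42z - 336 = (2)(z^3 + 7z^2 + 21z + 147) + (-30z^2 - 630)
  z^3 + 7z^2 + 21z + 147 = (-(1/30)z - 7/30)(-30z^2 - 630) + (0)
Last nonzero remainder: -30z^2 - 630. Dividing through by -30 gives the monic gcd z^2 + 21.

z^2 + 21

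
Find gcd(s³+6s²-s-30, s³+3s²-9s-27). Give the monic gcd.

s+3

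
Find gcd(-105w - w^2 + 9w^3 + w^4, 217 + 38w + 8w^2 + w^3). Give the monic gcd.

7 + w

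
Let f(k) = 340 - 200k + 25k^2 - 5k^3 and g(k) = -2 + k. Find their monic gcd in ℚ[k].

Apply the Euclidean algorithm:
  -5k^3 + 25k^2 - 200k + 340 = (-5k^2 + 15k - 170)(k - 2) + (0)
The last nonzero remainder k - 2 is already monic.

-2 + k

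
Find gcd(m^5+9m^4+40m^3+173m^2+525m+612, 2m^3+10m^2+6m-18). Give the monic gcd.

m^2+6m+9

Apply the Euclidean algorithm:
  m^5+9m^4+40m^3+173m^2+525m+612 = ((1/2)m^2+2m+17/2)(2m^3+10m^2+6m-18) + (85m^2+510m+765)
  2m^3+10m^2+6m-18 = ((2/85)m-2/85)(85m^2+510m+765) + (0)
Last nonzero remainder: 85m^2+510m+765. Dividing through by 85 gives the monic gcd m^2+6m+9.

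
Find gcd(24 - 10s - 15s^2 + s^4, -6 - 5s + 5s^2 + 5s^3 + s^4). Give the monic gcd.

-6 + s + 4s^2 + s^3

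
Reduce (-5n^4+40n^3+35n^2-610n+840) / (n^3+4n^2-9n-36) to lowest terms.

(-5n^2+45n-70)/(n+3)

Repeated division with remainder:
  -5n^4+40n^3+35n^2-610n+840 = (-5n+60)(n^3+4n^2-9n-36) + (-250n^2-250n+3000)
  n^3+4n^2-9n-36 = (-(1/250)n-3/250)(-250n^2-250n+3000) + (0)
Last nonzero remainder: -250n^2-250n+3000. Dividing through by -250 gives the monic gcd n^2+n-12.
Cancel n^2+n-12 from numerator and denominator to get the reduced form.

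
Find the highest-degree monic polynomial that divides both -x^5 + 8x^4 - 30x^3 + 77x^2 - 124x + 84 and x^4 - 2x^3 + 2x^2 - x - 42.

x^3 - 4x^2 + 10x - 21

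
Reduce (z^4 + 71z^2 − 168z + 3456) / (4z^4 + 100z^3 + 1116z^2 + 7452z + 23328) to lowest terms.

(z^2 − 7z + 48)/(4z^2 + 72z + 324)

By polynomial division,
  z^4 + 71z^2 − 168z + 3456 = (1/4)(4z^4 + 100z^3 + 1116z^2 + 7452z + 23328) + (−25z^3 − 208z^2 − 2031z − 2376)
  4z^4 + 100z^3 + 1116z^2 + 7452z + 23328 = (−(4/25)z − 1668/625)(−25z^3 − 208z^2 − 2031z − 2376) + ((147456/625)z^2 + (1032192/625)z + 10616832/625)
  −25z^3 − 208z^2 − 2031z − 2376 = (−(15625/147456)z − 6875/49152)((147456/625)z^2 + (1032192/625)z + 10616832/625) + (0)
Last nonzero remainder: (147456/625)z^2 + (1032192/625)z + 10616832/625. Dividing through by 147456/625 gives the monic gcd z^2 + 7z + 72.
Cancel z^2 + 7z + 72 from numerator and denominator to get the reduced form.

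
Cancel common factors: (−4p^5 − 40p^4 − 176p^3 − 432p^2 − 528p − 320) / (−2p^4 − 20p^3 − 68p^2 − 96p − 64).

(2p^2 + 8p + 20)/(p + 4)

Euclidean algorithm in ℚ[p]:
  −4p^5 − 40p^4 − 176p^3 − 432p^2 − 528p − 320 = (2p)(−2p^4 − 20p^3 − 68p^2 − 96p − 64) + (−40p^3 − 240p^2 − 400p − 320)
  −2p^4 − 20p^3 − 68p^2 − 96p − 64 = ((1/20)p + 1/5)(−40p^3 − 240p^2 − 400p − 320) + (0)
Last nonzero remainder: −40p^3 − 240p^2 − 400p − 320. Dividing through by −40 gives the monic gcd p^3 + 6p^2 + 10p + 8.
Cancel p^3 + 6p^2 + 10p + 8 from numerator and denominator to get the reduced form.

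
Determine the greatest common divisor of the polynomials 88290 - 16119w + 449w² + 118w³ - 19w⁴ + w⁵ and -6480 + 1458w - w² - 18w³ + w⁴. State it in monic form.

810 - 81w - 10w² + w³

By polynomial division,
  w⁵ - 19w⁴ + 118w³ + 449w² - 16119w + 88290 = (w - 1)(w⁴ - 18w³ - w² + 1458w - 6480) + (101w³ - 1010w² - 8181w + 81810)
  w⁴ - 18w³ - w² + 1458w - 6480 = ((1/101)w - 8/101)(101w³ - 1010w² - 8181w + 81810) + (0)
Last nonzero remainder: 101w³ - 1010w² - 8181w + 81810. Dividing through by 101 gives the monic gcd w³ - 10w² - 81w + 810.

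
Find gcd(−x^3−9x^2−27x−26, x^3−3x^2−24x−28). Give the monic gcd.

Euclidean algorithm in ℚ[x]:
  −x^3−9x^2−27x−26 = (−1)(x^3−3x^2−24x−28) + (−12x^2−51x−54)
  x^3−3x^2−24x−28 = (−(1/12)x+29/48)(−12x^2−51x−54) + ((37/16)x+37/8)
  −12x^2−51x−54 = (−(192/37)x−432/37)((37/16)x+37/8) + (0)
Last nonzero remainder: (37/16)x+37/8. Dividing through by 37/16 gives the monic gcd x+2.

x+2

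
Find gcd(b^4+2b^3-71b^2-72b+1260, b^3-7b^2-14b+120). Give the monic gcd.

b^2-11b+30

Euclidean algorithm in ℚ[b]:
  b^4+2b^3-71b^2-72b+1260 = (b+9)(b^3-7b^2-14b+120) + (6b^2-66b+180)
  b^3-7b^2-14b+120 = ((1/6)b+2/3)(6b^2-66b+180) + (0)
Last nonzero remainder: 6b^2-66b+180. Dividing through by 6 gives the monic gcd b^2-11b+30.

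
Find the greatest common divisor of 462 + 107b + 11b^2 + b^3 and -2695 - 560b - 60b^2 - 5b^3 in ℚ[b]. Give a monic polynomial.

77 + 5b + b^2

By polynomial division,
  b^3 + 11b^2 + 107b + 462 = (-1/5)(-5b^3 - 60b^2 - 560b - 2695) + (-b^2 - 5b - 77)
  -5b^3 - 60b^2 - 560b - 2695 = (5b + 35)(-b^2 - 5b - 77) + (0)
Last nonzero remainder: -b^2 - 5b - 77. Dividing through by -1 gives the monic gcd b^2 + 5b + 77.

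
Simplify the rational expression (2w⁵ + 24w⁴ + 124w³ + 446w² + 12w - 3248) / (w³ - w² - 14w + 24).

Apply the Euclidean algorithm:
  2w⁵ + 24w⁴ + 124w³ + 446w² + 12w - 3248 = (2w² + 26w + 178)(w³ - w² - 14w + 24) + (940w² + 1880w - 7520)
  w³ - w² - 14w + 24 = ((1/940)w - 3/940)(940w² + 1880w - 7520) + (0)
Last nonzero remainder: 940w² + 1880w - 7520. Dividing through by 940 gives the monic gcd w² + 2w - 8.
Cancel w² + 2w - 8 from numerator and denominator to get the reduced form.

(2w³ + 20w² + 100w + 406)/(w - 3)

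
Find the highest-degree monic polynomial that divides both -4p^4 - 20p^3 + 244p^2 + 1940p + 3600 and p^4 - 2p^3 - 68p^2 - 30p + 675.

Euclidean algorithm in ℚ[p]:
  -4p^4 - 20p^3 + 244p^2 + 1940p + 3600 = (-4)(p^4 - 2p^3 - 68p^2 - 30p + 675) + (-28p^3 - 28p^2 + 1820p + 6300)
  p^4 - 2p^3 - 68p^2 - 30p + 675 = (-(1/28)p + 3/28)(-28p^3 - 28p^2 + 1820p + 6300) + (0)
Last nonzero remainder: -28p^3 - 28p^2 + 1820p + 6300. Dividing through by -28 gives the monic gcd p^3 + p^2 - 65p - 225.

p^3 + p^2 - 65p - 225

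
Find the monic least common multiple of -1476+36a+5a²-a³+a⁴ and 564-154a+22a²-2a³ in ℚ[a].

-69372+9072a-1421a²-36a³+57a⁴-6a⁵+a⁶

Apply the Euclidean algorithm:
  a⁴-a³+5a²+36a-1476 = (-(1/2)a-5)(-2a³+22a²-154a+564) + (38a²-452a+1344)
  -2a³+22a²-154a+564 = (-(1/19)a-17/361)(38a²-452a+1344) + (-(37742/361)a+226452/361)
  38a²-452a+1344 = (-(6859/18871)a+40432/18871)(-(37742/361)a+226452/361) + (0)
Last nonzero remainder: -(37742/361)a+226452/361. Dividing through by -37742/361 gives the monic gcd a-6.
Then lcm(f, g) = f·g / gcd(f, g); expanding and making the result monic gives the answer.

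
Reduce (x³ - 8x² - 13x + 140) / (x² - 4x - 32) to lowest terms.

(x² - 12x + 35)/(x - 8)

Apply the Euclidean algorithm:
  x³ - 8x² - 13x + 140 = (x - 4)(x² - 4x - 32) + (3x + 12)
  x² - 4x - 32 = ((1/3)x - 8/3)(3x + 12) + (0)
Last nonzero remainder: 3x + 12. Dividing through by 3 gives the monic gcd x + 4.
Cancel x + 4 from numerator and denominator to get the reduced form.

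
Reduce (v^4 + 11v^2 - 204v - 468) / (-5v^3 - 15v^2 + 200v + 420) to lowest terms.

(-v^2 - 4v - 39)/(5v + 35)

Repeated division with remainder:
  v^4 + 11v^2 - 204v - 468 = (-(1/5)v + 3/5)(-5v^3 - 15v^2 + 200v + 420) + (60v^2 - 240v - 720)
  -5v^3 - 15v^2 + 200v + 420 = (-(1/12)v - 7/12)(60v^2 - 240v - 720) + (0)
Last nonzero remainder: 60v^2 - 240v - 720. Dividing through by 60 gives the monic gcd v^2 - 4v - 12.
Cancel v^2 - 4v - 12 from numerator and denominator to get the reduced form.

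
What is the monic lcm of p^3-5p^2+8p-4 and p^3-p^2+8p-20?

Apply the Euclidean algorithm:
  p^3-5p^2+8p-4 = (p^3-p^2+8p-20) + (-4p^2+16)
  p^3-p^2+8p-20 = (-(1/4)p+1/4)(-4p^2+16) + (12p-24)
  -4p^2+16 = (-(1/3)p-2/3)(12p-24) + (0)
Last nonzero remainder: 12p-24. Dividing through by 12 gives the monic gcd p-2.
Then lcm(f, g) = f·g / gcd(f, g); expanding and making the result monic gives the answer.

p^5-4p^4+13p^3-46p^2+76p-40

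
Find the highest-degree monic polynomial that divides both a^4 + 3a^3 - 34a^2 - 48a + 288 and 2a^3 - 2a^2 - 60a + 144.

Apply the Euclidean algorithm:
  a^4 + 3a^3 - 34a^2 - 48a + 288 = ((1/2)a + 2)(2a^3 - 2a^2 - 60a + 144) + (0)
Last nonzero remainder: 2a^3 - 2a^2 - 60a + 144. Dividing through by 2 gives the monic gcd a^3 - a^2 - 30a + 72.

a^3 - a^2 - 30a + 72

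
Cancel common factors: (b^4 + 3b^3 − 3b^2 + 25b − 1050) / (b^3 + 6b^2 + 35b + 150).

By polynomial division,
  b^4 + 3b^3 − 3b^2 + 25b − 1050 = (b − 3)(b^3 + 6b^2 + 35b + 150) + (−20b^2 − 20b − 600)
  b^3 + 6b^2 + 35b + 150 = (−(1/20)b − 1/4)(−20b^2 − 20b − 600) + (0)
Last nonzero remainder: −20b^2 − 20b − 600. Dividing through by −20 gives the monic gcd b^2 + b + 30.
Cancel b^2 + b + 30 from numerator and denominator to get the reduced form.

(b^2 + 2b − 35)/(b + 5)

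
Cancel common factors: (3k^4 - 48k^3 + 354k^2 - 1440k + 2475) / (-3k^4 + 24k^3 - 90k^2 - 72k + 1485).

(-k + 5)/(k + 3)

Repeated division with remainder:
  3k^4 - 48k^3 + 354k^2 - 1440k + 2475 = (-1)(-3k^4 + 24k^3 - 90k^2 - 72k + 1485) + (-24k^3 + 264k^2 - 1512k + 3960)
  -3k^4 + 24k^3 - 90k^2 - 72k + 1485 = ((1/8)k + 3/8)(-24k^3 + 264k^2 - 1512k + 3960) + (0)
Last nonzero remainder: -24k^3 + 264k^2 - 1512k + 3960. Dividing through by -24 gives the monic gcd k^3 - 11k^2 + 63k - 165.
Cancel k^3 - 11k^2 + 63k - 165 from numerator and denominator to get the reduced form.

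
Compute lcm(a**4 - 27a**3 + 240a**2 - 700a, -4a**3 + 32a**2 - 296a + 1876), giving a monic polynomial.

a**6 - 28a**5 + 334a**4 - 2749a**3 + 16780a**2 - 46900a

Euclidean algorithm in ℚ[a]:
  a**4 - 27a**3 + 240a**2 - 700a = (-(1/4)a + 19/4)(-4a**3 + 32a**2 - 296a + 1876) + (14a**2 + 1175a - 8911)
  -4a**3 + 32a**2 - 296a + 1876 = (-(2/7)a + 1287/49)(14a**2 + 1175a - 8911) + (-(1651483/49)a + 1651483/7)
  14a**2 + 1175a - 8911 = (-(686/1651483)a - 931/24649)(-(1651483/49)a + 1651483/7) + (0)
Last nonzero remainder: -(1651483/49)a + 1651483/7. Dividing through by -1651483/49 gives the monic gcd a - 7.
Then lcm(f, g) = f·g / gcd(f, g); expanding and making the result monic gives the answer.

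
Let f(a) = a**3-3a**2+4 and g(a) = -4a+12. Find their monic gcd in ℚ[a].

1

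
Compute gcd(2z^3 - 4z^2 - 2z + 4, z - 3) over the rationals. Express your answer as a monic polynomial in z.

Apply the Euclidean algorithm:
  2z^3 - 4z^2 - 2z + 4 = (2z^2 + 2z + 4)(z - 3) + (16)
  z - 3 = ((1/16)z - 3/16)(16) + (0)
The last nonzero remainder is the constant 16, so the polynomials are coprime and gcd = 1.

1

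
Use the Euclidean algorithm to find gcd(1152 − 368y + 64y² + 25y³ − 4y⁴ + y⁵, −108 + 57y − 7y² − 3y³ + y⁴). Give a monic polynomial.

Apply the Euclidean algorithm:
  y⁵ − 4y⁴ + 25y³ + 64y² − 368y + 1152 = (y − 1)(y⁴ − 3y³ − 7y² + 57y − 108) + (29y³ − 203y + 1044)
  y⁴ − 3y³ − 7y² + 57y − 108 = ((1/29)y − 3/29)(29y³ − 203y + 1044) + (0)
Last nonzero remainder: 29y³ − 203y + 1044. Dividing through by 29 gives the monic gcd y³ − 7y + 36.

36 − 7y + y³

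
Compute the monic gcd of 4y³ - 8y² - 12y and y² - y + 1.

1

Apply the Euclidean algorithm:
  4y³ - 8y² - 12y = (4y - 4)(y² - y + 1) + (-20y + 4)
  y² - y + 1 = (-(1/20)y + 1/25)(-20y + 4) + (21/25)
  -20y + 4 = (-(500/21)y + 100/21)(21/25) + (0)
The last nonzero remainder is the constant 21/25, so the polynomials are coprime and gcd = 1.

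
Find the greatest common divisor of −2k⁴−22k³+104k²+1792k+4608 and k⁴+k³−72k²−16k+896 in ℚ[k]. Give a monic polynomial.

k²+12k+32

Euclidean algorithm in ℚ[k]:
  −2k⁴−22k³+104k²+1792k+4608 = (−2)(k⁴+k³−72k²−16k+896) + (−20k³−40k²+1760k+6400)
  k⁴+k³−72k²−16k+896 = (−(1/20)k+1/20)(−20k³−40k²+1760k+6400) + (18k²+216k+576)
  −20k³−40k²+1760k+6400 = (−(10/9)k+100/9)(18k²+216k+576) + (0)
Last nonzero remainder: 18k²+216k+576. Dividing through by 18 gives the monic gcd k²+12k+32.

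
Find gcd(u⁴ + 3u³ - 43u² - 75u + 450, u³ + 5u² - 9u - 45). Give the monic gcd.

u² + 2u - 15

By polynomial division,
  u⁴ + 3u³ - 43u² - 75u + 450 = (u - 2)(u³ + 5u² - 9u - 45) + (-24u² - 48u + 360)
  u³ + 5u² - 9u - 45 = (-(1/24)u - 1/8)(-24u² - 48u + 360) + (0)
Last nonzero remainder: -24u² - 48u + 360. Dividing through by -24 gives the monic gcd u² + 2u - 15.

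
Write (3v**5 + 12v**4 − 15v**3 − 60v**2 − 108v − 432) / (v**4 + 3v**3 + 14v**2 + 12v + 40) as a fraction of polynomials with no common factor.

(3v**3 + 12v**2 − 27v − 108)/(v**2 + 3v + 10)

Euclidean algorithm in ℚ[v]:
  3v**5 + 12v**4 − 15v**3 − 60v**2 − 108v − 432 = (3v + 3)(v**4 + 3v**3 + 14v**2 + 12v + 40) + (−66v**3 − 138v**2 − 264v − 552)
  v**4 + 3v**3 + 14v**2 + 12v + 40 = (−(1/66)v − 5/363)(−66v**3 − 138v**2 − 264v − 552) + ((980/121)v**2 + 3920/121)
  −66v**3 − 138v**2 − 264v − 552 = (−(3993/490)v − 8349/490)((980/121)v**2 + 3920/121) + (0)
Last nonzero remainder: (980/121)v**2 + 3920/121. Dividing through by 980/121 gives the monic gcd v**2 + 4.
Cancel v**2 + 4 from numerator and denominator to get the reduced form.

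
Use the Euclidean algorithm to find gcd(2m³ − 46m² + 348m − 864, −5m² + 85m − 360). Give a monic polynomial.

Euclidean algorithm in ℚ[m]:
  2m³ − 46m² + 348m − 864 = (−(2/5)m + 12/5)(−5m² + 85m − 360) + (0)
Last nonzero remainder: −5m² + 85m − 360. Dividing through by −5 gives the monic gcd m² − 17m + 72.

m² − 17m + 72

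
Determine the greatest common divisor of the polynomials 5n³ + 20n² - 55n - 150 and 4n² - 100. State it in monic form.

n + 5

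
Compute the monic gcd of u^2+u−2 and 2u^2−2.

u−1

By polynomial division,
  u^2+u−2 = (1/2)(2u^2−2) + (u−1)
  2u^2−2 = (2u+2)(u−1) + (0)
The last nonzero remainder u−1 is already monic.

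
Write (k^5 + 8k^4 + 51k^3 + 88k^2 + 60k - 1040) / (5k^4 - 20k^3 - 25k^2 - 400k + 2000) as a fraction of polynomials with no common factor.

By polynomial division,
  k^5 + 8k^4 + 51k^3 + 88k^2 + 60k - 1040 = ((1/5)k + 12/5)(5k^4 - 20k^3 - 25k^2 - 400k + 2000) + (104k^3 + 228k^2 + 620k - 5840)
  5k^4 - 20k^3 - 25k^2 - 400k + 2000 = ((5/104)k - 805/2704)(104k^3 + 228k^2 + 620k - 5840) + ((8835/676)k^2 + (44175/676)k + 44175/169)
  104k^3 + 228k^2 + 620k - 5840 = ((70304/8835)k - 197392/8835)((8835/676)k^2 + (44175/676)k + 44175/169) + (0)
Last nonzero remainder: (8835/676)k^2 + (44175/676)k + 44175/169. Dividing through by 8835/676 gives the monic gcd k^2 + 5k + 20.
Cancel k^2 + 5k + 20 from numerator and denominator to get the reduced form.

(k^3 + 3k^2 + 16k - 52)/(5k^2 - 45k + 100)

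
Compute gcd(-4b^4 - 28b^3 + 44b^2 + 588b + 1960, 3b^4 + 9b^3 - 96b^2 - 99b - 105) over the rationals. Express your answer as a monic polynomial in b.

b^2 + 2b - 35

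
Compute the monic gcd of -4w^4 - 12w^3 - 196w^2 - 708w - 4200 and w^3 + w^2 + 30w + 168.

w^2 - 3w + 42

By polynomial division,
  -4w^4 - 12w^3 - 196w^2 - 708w - 4200 = (-4w - 8)(w^3 + w^2 + 30w + 168) + (-68w^2 + 204w - 2856)
  w^3 + w^2 + 30w + 168 = (-(1/68)w - 1/17)(-68w^2 + 204w - 2856) + (0)
Last nonzero remainder: -68w^2 + 204w - 2856. Dividing through by -68 gives the monic gcd w^2 - 3w + 42.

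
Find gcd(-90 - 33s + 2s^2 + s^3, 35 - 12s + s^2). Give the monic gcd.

By polynomial division,
  s^3 + 2s^2 - 33s - 90 = (s + 14)(s^2 - 12s + 35) + (100s - 580)
  s^2 - 12s + 35 = ((1/100)s - 31/500)(100s - 580) + (-24/25)
  100s - 580 = (-(625/6)s + 3625/6)(-24/25) + (0)
The last nonzero remainder is the constant -24/25, so the polynomials are coprime and gcd = 1.

1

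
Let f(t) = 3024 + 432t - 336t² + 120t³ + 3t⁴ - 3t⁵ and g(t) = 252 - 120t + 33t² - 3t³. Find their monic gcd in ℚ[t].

Apply the Euclidean algorithm:
  -3t⁵ + 3t⁴ + 120t³ - 336t² + 432t + 3024 = (t² + 10t + 30)(-3t³ + 33t² - 120t + 252) + (-378t² + 1512t - 4536)
  -3t³ + 33t² - 120t + 252 = ((1/126)t - 1/18)(-378t² + 1512t - 4536) + (0)
Last nonzero remainder: -378t² + 1512t - 4536. Dividing through by -378 gives the monic gcd t² - 4t + 12.

12 - 4t + t²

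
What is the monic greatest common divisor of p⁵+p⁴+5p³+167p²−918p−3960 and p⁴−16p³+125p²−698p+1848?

p²−3p+44

By polynomial division,
  p⁵+p⁴+5p³+167p²−918p−3960 = (p+17)(p⁴−16p³+125p²−698p+1848) + (152p³−1260p²+9100p−35376)
  p⁴−16p³+125p²−698p+1848 = ((1/152)p−293/5776)(152p³−1260p²+9100p−35376) + ((1755/1444)p²−(5265/1444)p+19305/361)
  152p³−1260p²+9100p−35376 = ((219488/1755)p−386992/585)((1755/1444)p²−(5265/1444)p+19305/361) + (0)
Last nonzero remainder: (1755/1444)p²−(5265/1444)p+19305/361. Dividing through by 1755/1444 gives the monic gcd p²−3p+44.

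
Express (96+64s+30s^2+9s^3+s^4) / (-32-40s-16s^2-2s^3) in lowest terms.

Repeated division with remainder:
  s^4+9s^3+30s^2+64s+96 = (-(1/2)s-1/2)(-2s^3-16s^2-40s-32) + (2s^2+28s+80)
  -2s^3-16s^2-40s-32 = (-s+6)(2s^2+28s+80) + (-128s-512)
  2s^2+28s+80 = (-(1/64)s-5/32)(-128s-512) + (0)
Last nonzero remainder: -128s-512. Dividing through by -128 gives the monic gcd s+4.
Cancel s+4 from numerator and denominator to get the reduced form.

(-24-10s-5s^2-s^3)/(8+8s+2s^2)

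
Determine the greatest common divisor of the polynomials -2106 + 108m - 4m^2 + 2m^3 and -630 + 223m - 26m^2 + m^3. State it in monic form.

-9 + m

Repeated division with remainder:
  2m^3 - 4m^2 + 108m - 2106 = (2)(m^3 - 26m^2 + 223m - 630) + (48m^2 - 338m - 846)
  m^3 - 26m^2 + 223m - 630 = ((1/48)m - 455/1152)(48m^2 - 338m - 846) + ((61705/576)m - 61705/64)
  48m^2 - 338m - 846 = ((27648/61705)m + 54144/61705)((61705/576)m - 61705/64) + (0)
Last nonzero remainder: (61705/576)m - 61705/64. Dividing through by 61705/576 gives the monic gcd m - 9.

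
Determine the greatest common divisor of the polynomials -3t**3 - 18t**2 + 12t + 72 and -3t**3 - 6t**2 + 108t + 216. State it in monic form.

Euclidean algorithm in ℚ[t]:
  -3t**3 - 18t**2 + 12t + 72 = (-3t**3 - 6t**2 + 108t + 216) + (-12t**2 - 96t - 144)
  -3t**3 - 6t**2 + 108t + 216 = ((1/4)t - 3/2)(-12t**2 - 96t - 144) + (0)
Last nonzero remainder: -12t**2 - 96t - 144. Dividing through by -12 gives the monic gcd t**2 + 8t + 12.

t**2 + 8t + 12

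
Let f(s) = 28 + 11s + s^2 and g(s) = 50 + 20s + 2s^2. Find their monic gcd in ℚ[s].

Apply the Euclidean algorithm:
  s^2 + 11s + 28 = (1/2)(2s^2 + 20s + 50) + (s + 3)
  2s^2 + 20s + 50 = (2s + 14)(s + 3) + (8)
  s + 3 = ((1/8)s + 3/8)(8) + (0)
The last nonzero remainder is the constant 8, so the polynomials are coprime and gcd = 1.

1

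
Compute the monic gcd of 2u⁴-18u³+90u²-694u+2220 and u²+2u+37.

By polynomial division,
  2u⁴-18u³+90u²-694u+2220 = (2u²-22u+60)(u²+2u+37) + (0)
The last nonzero remainder u²+2u+37 is already monic.

u²+2u+37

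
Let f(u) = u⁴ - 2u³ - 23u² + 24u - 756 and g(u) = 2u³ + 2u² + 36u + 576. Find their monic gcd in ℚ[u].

By polynomial division,
  u⁴ - 2u³ - 23u² + 24u - 756 = ((1/2)u - 3/2)(2u³ + 2u² + 36u + 576) + (-38u² - 210u + 108)
  2u³ + 2u² + 36u + 576 = (-(1/19)u + 86/361)(-38u² - 210u + 108) + ((33108/361)u + 198648/361)
  -38u² - 210u + 108 = (-(6859/16554)u + 1083/5518)((33108/361)u + 198648/361) + (0)
Last nonzero remainder: (33108/361)u + 198648/361. Dividing through by 33108/361 gives the monic gcd u + 6.

u + 6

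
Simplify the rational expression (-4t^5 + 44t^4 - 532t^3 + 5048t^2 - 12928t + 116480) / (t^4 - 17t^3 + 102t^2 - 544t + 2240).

By polynomial division,
  -4t^5 + 44t^4 - 532t^3 + 5048t^2 - 12928t + 116480 = (-4t - 24)(t^4 - 17t^3 + 102t^2 - 544t + 2240) + (-532t^3 + 5320t^2 - 17024t + 170240)
  t^4 - 17t^3 + 102t^2 - 544t + 2240 = (-(1/532)t + 1/76)(-532t^3 + 5320t^2 - 17024t + 170240) + (0)
Last nonzero remainder: -532t^3 + 5320t^2 - 17024t + 170240. Dividing through by -532 gives the monic gcd t^3 - 10t^2 + 32t - 320.
Cancel t^3 - 10t^2 + 32t - 320 from numerator and denominator to get the reduced form.

(-4t^2 + 4t - 364)/(t - 7)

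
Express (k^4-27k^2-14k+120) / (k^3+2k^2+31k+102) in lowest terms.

Apply the Euclidean algorithm:
  k^4-27k^2-14k+120 = (k-2)(k^3+2k^2+31k+102) + (-54k^2-54k+324)
  k^3+2k^2+31k+102 = (-(1/54)k-1/54)(-54k^2-54k+324) + (36k+108)
  -54k^2-54k+324 = (-(3/2)k+3)(36k+108) + (0)
Last nonzero remainder: 36k+108. Dividing through by 36 gives the monic gcd k+3.
Cancel k+3 from numerator and denominator to get the reduced form.

(k^3-3k^2-18k+40)/(k^2-k+34)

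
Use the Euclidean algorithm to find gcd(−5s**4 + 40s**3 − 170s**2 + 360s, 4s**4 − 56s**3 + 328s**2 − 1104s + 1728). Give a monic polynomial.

s**3 − 8s**2 + 34s − 72

Repeated division with remainder:
  −5s**4 + 40s**3 − 170s**2 + 360s = (−5/4)(4s**4 − 56s**3 + 328s**2 − 1104s + 1728) + (−30s**3 + 240s**2 − 1020s + 2160)
  4s**4 − 56s**3 + 328s**2 − 1104s + 1728 = (−(2/15)s + 4/5)(−30s**3 + 240s**2 − 1020s + 2160) + (0)
Last nonzero remainder: −30s**3 + 240s**2 − 1020s + 2160. Dividing through by −30 gives the monic gcd s**3 − 8s**2 + 34s − 72.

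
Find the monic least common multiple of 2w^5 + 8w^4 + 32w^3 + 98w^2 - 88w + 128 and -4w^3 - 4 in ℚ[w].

Euclidean algorithm in ℚ[w]:
  2w^5 + 8w^4 + 32w^3 + 98w^2 - 88w + 128 = (-(1/2)w^2 - 2w - 8)(-4w^3 - 4) + (96w^2 - 96w + 96)
  -4w^3 - 4 = (-(1/24)w - 1/24)(96w^2 - 96w + 96) + (0)
Last nonzero remainder: 96w^2 - 96w + 96. Dividing through by 96 gives the monic gcd w^2 - w + 1.
Then lcm(f, g) = f·g / gcd(f, g); expanding and making the result monic gives the answer.

w^6 + 5w^5 + 20w^4 + 65w^3 + 5w^2 + 20w + 64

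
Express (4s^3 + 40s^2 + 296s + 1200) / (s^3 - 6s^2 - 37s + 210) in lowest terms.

Repeated division with remainder:
  4s^3 + 40s^2 + 296s + 1200 = (4)(s^3 - 6s^2 - 37s + 210) + (64s^2 + 444s + 360)
  s^3 - 6s^2 - 37s + 210 = ((1/64)s - 207/1024)(64s^2 + 444s + 360) + ((12065/256)s + 36195/128)
  64s^2 + 444s + 360 = ((16384/12065)s + 3072/2413)((12065/256)s + 36195/128) + (0)
Last nonzero remainder: (12065/256)s + 36195/128. Dividing through by 12065/256 gives the monic gcd s + 6.
Cancel s + 6 from numerator and denominator to get the reduced form.

(4s^2 + 16s + 200)/(s^2 - 12s + 35)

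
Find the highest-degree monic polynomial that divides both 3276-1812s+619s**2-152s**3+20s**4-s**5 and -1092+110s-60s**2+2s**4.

Euclidean algorithm in ℚ[s]:
  -s**5+20s**4-152s**3+619s**2-1812s+3276 = (-(1/2)s+10)(2s**4-60s**2+110s-1092) + (-182s**3+1274s**2-3458s+14196)
  2s**4-60s**2+110s-1092 = (-(1/91)s-1/13)(-182s**3+1274s**2-3458s+14196) + (0)
Last nonzero remainder: -182s**3+1274s**2-3458s+14196. Dividing through by -182 gives the monic gcd s**3-7s**2+19s-78.

-78+19s-7s**2+s**3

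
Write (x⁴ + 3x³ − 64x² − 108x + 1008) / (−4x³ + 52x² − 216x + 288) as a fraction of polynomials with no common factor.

(−x² − 13x − 42)/(4x − 12)

By polynomial division,
  x⁴ + 3x³ − 64x² − 108x + 1008 = (−(1/4)x − 4)(−4x³ + 52x² − 216x + 288) + (90x² − 900x + 2160)
  −4x³ + 52x² − 216x + 288 = (−(2/45)x + 2/15)(90x² − 900x + 2160) + (0)
Last nonzero remainder: 90x² − 900x + 2160. Dividing through by 90 gives the monic gcd x² − 10x + 24.
Cancel x² − 10x + 24 from numerator and denominator to get the reduced form.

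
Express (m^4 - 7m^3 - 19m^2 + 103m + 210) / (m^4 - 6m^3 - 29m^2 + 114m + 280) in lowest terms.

(m + 3)/(m + 4)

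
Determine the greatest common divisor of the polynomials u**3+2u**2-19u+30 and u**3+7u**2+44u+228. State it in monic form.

u+6

Repeated division with remainder:
  u**3+2u**2-19u+30 = (u**3+7u**2+44u+228) + (-5u**2-63u-198)
  u**3+7u**2+44u+228 = (-(1/5)u+28/25)(-5u**2-63u-198) + ((1874/25)u+11244/25)
  -5u**2-63u-198 = (-(125/1874)u-825/1874)((1874/25)u+11244/25) + (0)
Last nonzero remainder: (1874/25)u+11244/25. Dividing through by 1874/25 gives the monic gcd u+6.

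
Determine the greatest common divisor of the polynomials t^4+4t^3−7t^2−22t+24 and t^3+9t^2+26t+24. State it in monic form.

Euclidean algorithm in ℚ[t]:
  t^4+4t^3−7t^2−22t+24 = (t−5)(t^3+9t^2+26t+24) + (12t^2+84t+144)
  t^3+9t^2+26t+24 = ((1/12)t+1/6)(12t^2+84t+144) + (0)
Last nonzero remainder: 12t^2+84t+144. Dividing through by 12 gives the monic gcd t^2+7t+12.

t^2+7t+12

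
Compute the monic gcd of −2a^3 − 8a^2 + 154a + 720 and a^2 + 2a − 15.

a + 5

Apply the Euclidean algorithm:
  −2a^3 − 8a^2 + 154a + 720 = (−2a − 4)(a^2 + 2a − 15) + (132a + 660)
  a^2 + 2a − 15 = ((1/132)a − 1/44)(132a + 660) + (0)
Last nonzero remainder: 132a + 660. Dividing through by 132 gives the monic gcd a + 5.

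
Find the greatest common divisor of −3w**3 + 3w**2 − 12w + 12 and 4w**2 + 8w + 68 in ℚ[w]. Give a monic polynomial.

1

By polynomial division,
  −3w**3 + 3w**2 − 12w + 12 = (−(3/4)w + 9/4)(4w**2 + 8w + 68) + (21w − 141)
  4w**2 + 8w + 68 = ((4/21)w + 244/147)(21w − 141) + (14800/49)
  21w − 141 = ((1029/14800)w − 6909/14800)(14800/49) + (0)
The last nonzero remainder is the constant 14800/49, so the polynomials are coprime and gcd = 1.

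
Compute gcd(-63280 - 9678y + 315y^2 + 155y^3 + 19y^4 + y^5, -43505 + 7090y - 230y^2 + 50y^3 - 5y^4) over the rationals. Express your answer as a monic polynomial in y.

-791 + 57y + y^2 + y^3

By polynomial division,
  y^5 + 19y^4 + 155y^3 + 315y^2 - 9678y - 63280 = (-(1/5)y - 29/5)(-5y^4 + 50y^3 - 230y^2 + 7090y - 43505) + (399y^3 + 399y^2 + 22743y - 315609)
  -5y^4 + 50y^3 - 230y^2 + 7090y - 43505 = (-(5/399)y + 55/399)(399y^3 + 399y^2 + 22743y - 315609) + (0)
Last nonzero remainder: 399y^3 + 399y^2 + 22743y - 315609. Dividing through by 399 gives the monic gcd y^3 + y^2 + 57y - 791.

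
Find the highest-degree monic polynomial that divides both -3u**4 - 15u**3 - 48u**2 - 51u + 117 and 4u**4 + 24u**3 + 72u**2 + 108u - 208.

By polynomial division,
  -3u**4 - 15u**3 - 48u**2 - 51u + 117 = (-3/4)(4u**4 + 24u**3 + 72u**2 + 108u - 208) + (3u**3 + 6u**2 + 30u - 39)
  4u**4 + 24u**3 + 72u**2 + 108u - 208 = ((4/3)u + 16/3)(3u**3 + 6u**2 + 30u - 39) + (0)
Last nonzero remainder: 3u**3 + 6u**2 + 30u - 39. Dividing through by 3 gives the monic gcd u**3 + 2u**2 + 10u - 13.

u**3 + 2u**2 + 10u - 13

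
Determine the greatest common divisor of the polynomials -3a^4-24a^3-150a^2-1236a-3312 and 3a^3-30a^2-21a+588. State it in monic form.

a+4

By polynomial division,
  -3a^4-24a^3-150a^2-1236a-3312 = (-a-18)(3a^3-30a^2-21a+588) + (-711a^2-1026a+7272)
  3a^3-30a^2-21a+588 = (-(1/237)a+904/18723)(-711a^2-1026a+7272) + ((369603/6241)a+1478412/6241)
  -711a^2-1026a+7272 = (-(493039/41067)a+1260682/41067)((369603/6241)a+1478412/6241) + (0)
Last nonzero remainder: (369603/6241)a+1478412/6241. Dividing through by 369603/6241 gives the monic gcd a+4.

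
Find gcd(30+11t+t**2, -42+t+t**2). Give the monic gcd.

Repeated division with remainder:
  t**2+11t+30 = (t**2+t-42) + (10t+72)
  t**2+t-42 = ((1/10)t-31/50)(10t+72) + (66/25)
  10t+72 = ((125/33)t+300/11)(66/25) + (0)
The last nonzero remainder is the constant 66/25, so the polynomials are coprime and gcd = 1.

1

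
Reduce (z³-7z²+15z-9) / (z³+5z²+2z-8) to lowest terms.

Euclidean algorithm in ℚ[z]:
  z³-7z²+15z-9 = (z³+5z²+2z-8) + (-12z²+13z-1)
  z³+5z²+2z-8 = (-(1/12)z-73/144)(-12z²+13z-1) + ((1225/144)z-1225/144)
  -12z²+13z-1 = (-(1728/1225)z+144/1225)((1225/144)z-1225/144) + (0)
Last nonzero remainder: (1225/144)z-1225/144. Dividing through by 1225/144 gives the monic gcd z-1.
Cancel z-1 from numerator and denominator to get the reduced form.

(z²-6z+9)/(z²+6z+8)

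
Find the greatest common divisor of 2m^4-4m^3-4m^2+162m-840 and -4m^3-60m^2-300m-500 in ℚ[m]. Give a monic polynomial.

m+5

By polynomial division,
  2m^4-4m^3-4m^2+162m-840 = (-(1/2)m+17/2)(-4m^3-60m^2-300m-500) + (356m^2+2462m+3410)
  -4m^3-60m^2-300m-500 = (-(1/89)m-1439/15842)(356m^2+2462m+3410) + (-(301401/7921)m-1507005/7921)
  356m^2+2462m+3410 = (-(2819876/301401)m-5402122/301401)(-(301401/7921)m-1507005/7921) + (0)
Last nonzero remainder: -(301401/7921)m-1507005/7921. Dividing through by -301401/7921 gives the monic gcd m+5.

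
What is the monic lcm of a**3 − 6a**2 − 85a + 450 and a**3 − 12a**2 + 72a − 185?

a**5 − 13a**4 − 6a**3 + 823a**2 − 6295a + 16650

Euclidean algorithm in ℚ[a]:
  a**3 − 6a**2 − 85a + 450 = (a**3 − 12a**2 + 72a − 185) + (6a**2 − 157a + 635)
  a**3 − 12a**2 + 72a − 185 = ((1/6)a + 85/36)(6a**2 − 157a + 635) + ((12127/36)a − 60635/36)
  6a**2 − 157a + 635 = ((216/12127)a − 4572/12127)((12127/36)a − 60635/36) + (0)
Last nonzero remainder: (12127/36)a − 60635/36. Dividing through by 12127/36 gives the monic gcd a − 5.
Then lcm(f, g) = f·g / gcd(f, g); expanding and making the result monic gives the answer.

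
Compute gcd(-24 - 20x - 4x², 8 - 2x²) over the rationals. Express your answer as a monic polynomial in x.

Repeated division with remainder:
  -4x² - 20x - 24 = (2)(-2x² + 8) + (-20x - 40)
  -2x² + 8 = ((1/10)x - 1/5)(-20x - 40) + (0)
Last nonzero remainder: -20x - 40. Dividing through by -20 gives the monic gcd x + 2.

2 + x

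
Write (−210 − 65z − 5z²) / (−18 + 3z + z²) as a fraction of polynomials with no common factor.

(−35 − 5z)/(−3 + z)

Repeated division with remainder:
  −5z² − 65z − 210 = (−5)(z² + 3z − 18) + (−50z − 300)
  z² + 3z − 18 = (−(1/50)z + 3/50)(−50z − 300) + (0)
Last nonzero remainder: −50z − 300. Dividing through by −50 gives the monic gcd z + 6.
Cancel z + 6 from numerator and denominator to get the reduced form.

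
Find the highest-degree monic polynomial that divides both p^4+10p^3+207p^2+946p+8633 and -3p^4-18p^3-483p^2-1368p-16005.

Apply the Euclidean algorithm:
  p^4+10p^3+207p^2+946p+8633 = (-1/3)(-3p^4-18p^3-483p^2-1368p-16005) + (4p^3+46p^2+490p+3298)
  -3p^4-18p^3-483p^2-1368p-16005 = (-(3/4)p+33/8)(4p^3+46p^2+490p+3298) + (-(1221/4)p^2-(3663/4)p-118437/4)
  4p^3+46p^2+490p+3298 = (-(16/1221)p-136/1221)(-(1221/4)p^2-(3663/4)p-118437/4) + (0)
Last nonzero remainder: -(1221/4)p^2-(3663/4)p-118437/4. Dividing through by -1221/4 gives the monic gcd p^2+3p+97.

p^2+3p+97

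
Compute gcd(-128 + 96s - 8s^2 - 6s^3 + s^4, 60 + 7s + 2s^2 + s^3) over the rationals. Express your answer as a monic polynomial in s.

4 + s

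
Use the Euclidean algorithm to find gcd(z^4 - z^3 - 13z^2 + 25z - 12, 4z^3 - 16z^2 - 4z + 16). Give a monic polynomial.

z - 1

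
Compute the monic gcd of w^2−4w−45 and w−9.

Euclidean algorithm in ℚ[w]:
  w^2−4w−45 = (w+5)(w−9) + (0)
The last nonzero remainder w−9 is already monic.

w−9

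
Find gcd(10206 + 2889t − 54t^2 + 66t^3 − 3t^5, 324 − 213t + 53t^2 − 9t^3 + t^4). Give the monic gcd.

27 − 2t + t^2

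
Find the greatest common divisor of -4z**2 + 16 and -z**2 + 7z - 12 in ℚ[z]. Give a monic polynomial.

Euclidean algorithm in ℚ[z]:
  -4z**2 + 16 = (4)(-z**2 + 7z - 12) + (-28z + 64)
  -z**2 + 7z - 12 = ((1/28)z - 33/196)(-28z + 64) + (-60/49)
  -28z + 64 = ((343/15)z - 784/15)(-60/49) + (0)
The last nonzero remainder is the constant -60/49, so the polynomials are coprime and gcd = 1.

1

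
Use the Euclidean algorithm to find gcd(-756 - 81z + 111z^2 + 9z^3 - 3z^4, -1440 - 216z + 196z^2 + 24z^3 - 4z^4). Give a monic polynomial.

Repeated division with remainder:
  -3z^4 + 9z^3 + 111z^2 - 81z - 756 = (3/4)(-4z^4 + 24z^3 + 196z^2 - 216z - 1440) + (-9z^3 - 36z^2 + 81z + 324)
  -4z^4 + 24z^3 + 196z^2 - 216z - 1440 = ((4/9)z - 40/9)(-9z^3 - 36z^2 + 81z + 324) + (0)
Last nonzero remainder: -9z^3 - 36z^2 + 81z + 324. Dividing through by -9 gives the monic gcd z^3 + 4z^2 - 9z - 36.

-36 - 9z + 4z^2 + z^3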